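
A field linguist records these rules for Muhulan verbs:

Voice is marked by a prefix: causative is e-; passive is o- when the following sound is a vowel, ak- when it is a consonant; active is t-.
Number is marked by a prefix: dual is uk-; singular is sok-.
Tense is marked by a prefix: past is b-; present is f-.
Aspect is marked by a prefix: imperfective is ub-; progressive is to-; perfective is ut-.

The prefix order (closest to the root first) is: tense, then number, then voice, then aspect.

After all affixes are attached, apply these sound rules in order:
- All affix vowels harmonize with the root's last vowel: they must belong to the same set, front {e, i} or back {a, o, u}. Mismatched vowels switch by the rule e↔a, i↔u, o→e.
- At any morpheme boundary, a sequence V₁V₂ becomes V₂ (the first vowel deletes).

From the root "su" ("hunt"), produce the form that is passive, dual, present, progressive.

Attach tense present f- → fsu.
Attach number dual uk- → ukfsu.
Attach voice passive o- (before vowel 'u') → oukfsu.
Attach aspect progressive to- → tooukfsu.
Vowel harmony: no change.
Apply vowel deletion: tooukfsu → tukfsu.

tukfsu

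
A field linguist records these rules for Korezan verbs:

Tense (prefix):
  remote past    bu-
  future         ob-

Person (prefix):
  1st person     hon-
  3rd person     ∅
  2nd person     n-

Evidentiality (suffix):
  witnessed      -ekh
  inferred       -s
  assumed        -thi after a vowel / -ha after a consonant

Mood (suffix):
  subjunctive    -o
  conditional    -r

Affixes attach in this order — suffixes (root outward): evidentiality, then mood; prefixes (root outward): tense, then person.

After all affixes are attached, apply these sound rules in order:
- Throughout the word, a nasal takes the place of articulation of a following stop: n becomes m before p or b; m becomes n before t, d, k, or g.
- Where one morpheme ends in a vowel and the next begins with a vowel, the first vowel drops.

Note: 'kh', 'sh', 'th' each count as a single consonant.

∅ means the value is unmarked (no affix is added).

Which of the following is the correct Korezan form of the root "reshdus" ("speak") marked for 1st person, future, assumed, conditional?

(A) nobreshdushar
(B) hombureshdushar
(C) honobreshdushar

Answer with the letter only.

C

Attach tense future ob- → obreshdus.
Attach evidentiality assumed -ha (after consonant 's') → obreshdusha.
Attach person 1st person hon- → honobreshdusha.
Attach mood conditional -r → honobreshdushar.
Nasal assimilation: no change.
Vowel deletion: no change.
So the correct form is honobreshdushar, option (C).
(B) hombureshdushar is wrong: it uses remote past instead of future for tense.
(A) nobreshdushar is wrong: it uses 2nd person instead of 1st person for person.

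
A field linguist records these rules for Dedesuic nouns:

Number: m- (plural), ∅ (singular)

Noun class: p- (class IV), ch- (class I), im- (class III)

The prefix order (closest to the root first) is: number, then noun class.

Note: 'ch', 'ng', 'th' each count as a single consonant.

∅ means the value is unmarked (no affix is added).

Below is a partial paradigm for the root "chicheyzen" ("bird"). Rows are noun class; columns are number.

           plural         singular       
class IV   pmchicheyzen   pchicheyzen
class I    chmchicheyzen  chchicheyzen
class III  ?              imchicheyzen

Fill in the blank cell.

immchicheyzen

Attach number plural m- → mchicheyzen.
Attach noun class class III im- → immchicheyzen.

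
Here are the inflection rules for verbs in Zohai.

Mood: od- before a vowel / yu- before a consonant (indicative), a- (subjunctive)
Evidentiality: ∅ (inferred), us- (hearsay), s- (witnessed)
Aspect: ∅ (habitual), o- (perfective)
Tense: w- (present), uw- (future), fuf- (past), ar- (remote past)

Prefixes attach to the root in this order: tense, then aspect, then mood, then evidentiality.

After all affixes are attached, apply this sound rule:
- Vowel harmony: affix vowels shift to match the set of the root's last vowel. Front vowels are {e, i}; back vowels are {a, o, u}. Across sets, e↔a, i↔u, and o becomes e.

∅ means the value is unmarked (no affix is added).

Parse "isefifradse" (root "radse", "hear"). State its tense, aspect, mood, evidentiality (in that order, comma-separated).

past, habitual, subjunctive, hearsay

Segment: us-a-fuf-radse.
tense: fuf- → past.
aspect: ∅ → habitual.
mood: a- → subjunctive.
evidentiality: us- → hearsay.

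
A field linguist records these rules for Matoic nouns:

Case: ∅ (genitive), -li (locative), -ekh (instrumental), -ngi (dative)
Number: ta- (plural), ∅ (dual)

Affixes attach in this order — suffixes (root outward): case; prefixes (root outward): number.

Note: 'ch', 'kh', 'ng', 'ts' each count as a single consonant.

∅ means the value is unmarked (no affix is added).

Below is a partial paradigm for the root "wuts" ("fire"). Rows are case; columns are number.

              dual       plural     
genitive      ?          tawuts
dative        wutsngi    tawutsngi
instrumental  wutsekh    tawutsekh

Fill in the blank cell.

case = genitive: zero marking, form stays wuts.
number = dual: zero marking, form stays wuts.

wuts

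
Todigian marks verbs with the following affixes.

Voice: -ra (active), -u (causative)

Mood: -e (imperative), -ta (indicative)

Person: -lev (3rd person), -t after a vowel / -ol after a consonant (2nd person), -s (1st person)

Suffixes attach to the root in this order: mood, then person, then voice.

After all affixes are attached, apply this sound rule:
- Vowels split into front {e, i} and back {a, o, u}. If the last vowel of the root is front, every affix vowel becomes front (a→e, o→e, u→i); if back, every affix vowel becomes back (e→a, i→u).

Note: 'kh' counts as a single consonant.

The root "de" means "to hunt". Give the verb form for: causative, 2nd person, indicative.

Attach mood indicative -ta → deta.
Attach person 2nd person -t (after vowel 'a') → detat.
Attach voice causative -u → detatu.
Apply vowel harmony: detatu → deteti.

deteti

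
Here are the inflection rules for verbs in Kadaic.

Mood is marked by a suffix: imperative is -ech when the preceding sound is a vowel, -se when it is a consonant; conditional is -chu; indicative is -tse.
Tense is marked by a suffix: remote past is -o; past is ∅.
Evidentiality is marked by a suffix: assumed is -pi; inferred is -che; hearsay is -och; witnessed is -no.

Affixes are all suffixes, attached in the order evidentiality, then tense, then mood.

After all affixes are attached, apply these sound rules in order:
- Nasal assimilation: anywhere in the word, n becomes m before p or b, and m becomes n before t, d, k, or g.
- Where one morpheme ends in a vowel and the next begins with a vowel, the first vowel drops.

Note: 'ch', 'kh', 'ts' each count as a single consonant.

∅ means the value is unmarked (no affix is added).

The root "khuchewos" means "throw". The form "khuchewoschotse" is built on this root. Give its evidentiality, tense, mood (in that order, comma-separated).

Segment: khuchewos-che-o-tse.
evidentiality: -che → inferred.
tense: -o → remote past.
mood: -tse → indicative.

inferred, remote past, indicative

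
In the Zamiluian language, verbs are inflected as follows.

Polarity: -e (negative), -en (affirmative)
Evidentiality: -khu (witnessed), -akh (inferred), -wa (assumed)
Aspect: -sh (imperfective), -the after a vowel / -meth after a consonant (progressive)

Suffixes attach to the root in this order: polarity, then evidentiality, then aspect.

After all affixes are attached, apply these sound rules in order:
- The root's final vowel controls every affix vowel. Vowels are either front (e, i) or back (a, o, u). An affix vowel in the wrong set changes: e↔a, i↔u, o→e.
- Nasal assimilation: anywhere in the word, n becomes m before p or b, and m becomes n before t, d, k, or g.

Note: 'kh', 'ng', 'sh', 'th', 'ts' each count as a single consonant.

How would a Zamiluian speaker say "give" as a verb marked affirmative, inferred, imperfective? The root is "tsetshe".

tsetsheenekhsh

Attach polarity affirmative -en → tsetsheen.
Attach evidentiality inferred -akh → tsetsheenakh.
Attach aspect imperfective -sh → tsetsheenakhsh.
Apply vowel harmony: tsetsheenakhsh → tsetsheenekhsh.
Nasal assimilation: no change.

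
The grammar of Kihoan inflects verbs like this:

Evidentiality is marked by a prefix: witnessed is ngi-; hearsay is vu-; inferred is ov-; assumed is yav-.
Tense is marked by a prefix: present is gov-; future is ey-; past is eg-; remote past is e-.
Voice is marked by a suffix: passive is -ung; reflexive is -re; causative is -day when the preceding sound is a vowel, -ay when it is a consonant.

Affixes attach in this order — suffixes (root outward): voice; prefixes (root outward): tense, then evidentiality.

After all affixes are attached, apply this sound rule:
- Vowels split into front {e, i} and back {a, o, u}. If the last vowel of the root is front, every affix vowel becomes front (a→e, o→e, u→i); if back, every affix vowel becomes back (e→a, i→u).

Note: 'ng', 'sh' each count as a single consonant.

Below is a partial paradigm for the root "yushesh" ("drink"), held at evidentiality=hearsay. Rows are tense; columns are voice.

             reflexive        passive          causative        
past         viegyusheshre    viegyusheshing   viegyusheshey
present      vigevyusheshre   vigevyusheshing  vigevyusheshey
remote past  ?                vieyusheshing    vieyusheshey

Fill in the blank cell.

vieyusheshre

Attach voice reflexive -re → yusheshre.
Attach tense remote past e- → eyusheshre.
Attach evidentiality hearsay vu- → vueyusheshre.
Apply vowel harmony: vueyusheshre → vieyusheshre.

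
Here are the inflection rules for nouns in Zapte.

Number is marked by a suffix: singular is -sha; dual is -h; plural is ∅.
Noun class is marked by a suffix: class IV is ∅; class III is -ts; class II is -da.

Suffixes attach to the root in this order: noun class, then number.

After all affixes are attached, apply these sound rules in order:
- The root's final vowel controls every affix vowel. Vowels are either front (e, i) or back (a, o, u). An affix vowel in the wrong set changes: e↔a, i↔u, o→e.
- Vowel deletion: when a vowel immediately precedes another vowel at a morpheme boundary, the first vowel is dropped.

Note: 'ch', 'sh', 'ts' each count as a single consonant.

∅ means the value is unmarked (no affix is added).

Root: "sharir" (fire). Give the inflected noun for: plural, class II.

Attach noun class class II -da → sharirda.
number = plural: zero marking, form stays sharirda.
Apply vowel harmony: sharirda → sharirde.
Vowel deletion: no change.

sharirde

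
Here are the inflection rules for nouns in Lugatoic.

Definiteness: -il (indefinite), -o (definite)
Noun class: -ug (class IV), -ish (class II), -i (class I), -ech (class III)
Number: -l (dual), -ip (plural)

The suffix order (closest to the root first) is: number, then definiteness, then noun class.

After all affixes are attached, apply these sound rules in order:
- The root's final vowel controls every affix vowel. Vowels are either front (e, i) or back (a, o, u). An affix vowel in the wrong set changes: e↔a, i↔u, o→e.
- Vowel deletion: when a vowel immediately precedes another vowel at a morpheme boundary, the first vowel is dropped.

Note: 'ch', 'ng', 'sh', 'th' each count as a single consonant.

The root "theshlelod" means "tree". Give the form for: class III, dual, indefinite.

Attach number dual -l → theshlelodl.
Attach definiteness indefinite -il → theshlelodlil.
Attach noun class class III -ech → theshlelodlilech.
Apply vowel harmony: theshlelodlilech → theshlelodlulach.
Vowel deletion: no change.

theshlelodlulach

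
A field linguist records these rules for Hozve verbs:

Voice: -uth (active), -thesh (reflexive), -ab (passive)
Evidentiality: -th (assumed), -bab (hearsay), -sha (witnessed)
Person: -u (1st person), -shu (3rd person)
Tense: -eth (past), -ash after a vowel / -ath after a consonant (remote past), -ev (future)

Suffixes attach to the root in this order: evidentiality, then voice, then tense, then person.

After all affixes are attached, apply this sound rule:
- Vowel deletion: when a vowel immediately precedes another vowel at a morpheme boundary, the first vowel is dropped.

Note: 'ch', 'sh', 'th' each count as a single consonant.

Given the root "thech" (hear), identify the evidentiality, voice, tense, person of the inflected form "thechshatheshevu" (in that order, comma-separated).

witnessed, reflexive, future, 1st person

Segment: thech-sha-thesh-ev-u.
evidentiality: -sha → witnessed.
voice: -thesh → reflexive.
tense: -ev → future.
person: -u → 1st person.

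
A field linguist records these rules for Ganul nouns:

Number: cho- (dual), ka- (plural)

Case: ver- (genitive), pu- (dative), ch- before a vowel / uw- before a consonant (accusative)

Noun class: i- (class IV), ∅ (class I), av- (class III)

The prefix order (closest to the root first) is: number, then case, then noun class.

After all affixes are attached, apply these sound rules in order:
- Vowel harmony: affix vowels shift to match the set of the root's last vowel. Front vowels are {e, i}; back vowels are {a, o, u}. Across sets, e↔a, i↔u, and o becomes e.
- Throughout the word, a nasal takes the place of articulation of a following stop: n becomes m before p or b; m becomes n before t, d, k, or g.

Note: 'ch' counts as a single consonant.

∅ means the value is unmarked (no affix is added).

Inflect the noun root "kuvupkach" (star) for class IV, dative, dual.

Attach number dual cho- → chokuvupkach.
Attach case dative pu- → puchokuvupkach.
Attach noun class class IV i- → ipuchokuvupkach.
Apply vowel harmony: ipuchokuvupkach → upuchokuvupkach.
Nasal assimilation: no change.

upuchokuvupkach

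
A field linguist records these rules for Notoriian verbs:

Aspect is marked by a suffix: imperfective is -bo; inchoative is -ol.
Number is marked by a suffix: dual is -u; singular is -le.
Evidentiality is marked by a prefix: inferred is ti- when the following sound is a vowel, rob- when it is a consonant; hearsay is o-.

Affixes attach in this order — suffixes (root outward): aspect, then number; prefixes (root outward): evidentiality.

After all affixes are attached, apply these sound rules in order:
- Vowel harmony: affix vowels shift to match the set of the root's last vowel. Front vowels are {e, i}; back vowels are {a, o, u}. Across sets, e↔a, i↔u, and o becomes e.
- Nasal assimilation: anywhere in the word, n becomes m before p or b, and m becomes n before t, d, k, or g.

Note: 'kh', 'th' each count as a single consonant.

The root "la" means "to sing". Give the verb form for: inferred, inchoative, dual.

roblaolu

Attach aspect inchoative -ol → laol.
Attach number dual -u → laolu.
Attach evidentiality inferred rob- (before consonant 'l') → roblaolu.
Vowel harmony: no change.
Nasal assimilation: no change.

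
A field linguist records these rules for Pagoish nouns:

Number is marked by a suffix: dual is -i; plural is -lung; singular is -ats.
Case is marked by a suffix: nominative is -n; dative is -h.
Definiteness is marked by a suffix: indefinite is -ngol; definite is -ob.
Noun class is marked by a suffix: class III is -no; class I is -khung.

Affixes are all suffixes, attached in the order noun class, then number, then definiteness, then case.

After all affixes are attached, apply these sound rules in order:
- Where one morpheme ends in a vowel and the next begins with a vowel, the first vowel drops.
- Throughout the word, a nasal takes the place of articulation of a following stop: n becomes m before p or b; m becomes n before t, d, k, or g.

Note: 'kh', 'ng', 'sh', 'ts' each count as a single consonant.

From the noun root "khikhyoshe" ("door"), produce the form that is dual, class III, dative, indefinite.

khikhyosheningolh

Attach noun class class III -no → khikhyosheno.
Attach number dual -i → khikhyoshenoi.
Attach definiteness indefinite -ngol → khikhyoshenoingol.
Attach case dative -h → khikhyoshenoingolh.
Apply vowel deletion: khikhyoshenoingolh → khikhyosheningolh.
Nasal assimilation: no change.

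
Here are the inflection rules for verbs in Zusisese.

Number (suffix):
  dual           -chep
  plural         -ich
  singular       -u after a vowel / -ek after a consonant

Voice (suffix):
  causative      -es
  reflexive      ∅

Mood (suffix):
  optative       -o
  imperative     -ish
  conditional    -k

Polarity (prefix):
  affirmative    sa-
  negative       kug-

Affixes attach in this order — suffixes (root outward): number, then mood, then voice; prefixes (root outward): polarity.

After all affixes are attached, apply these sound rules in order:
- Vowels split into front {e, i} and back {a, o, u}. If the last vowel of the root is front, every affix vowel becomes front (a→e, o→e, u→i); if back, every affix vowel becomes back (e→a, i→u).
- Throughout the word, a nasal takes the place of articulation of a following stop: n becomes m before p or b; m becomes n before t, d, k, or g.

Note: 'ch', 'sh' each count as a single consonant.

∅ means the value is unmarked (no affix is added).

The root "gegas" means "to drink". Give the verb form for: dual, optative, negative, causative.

kuggegaschapoas

Attach number dual -chep → gegaschep.
Attach mood optative -o → gegaschepo.
Attach polarity negative kug- → kuggegaschepo.
Attach voice causative -es → kuggegaschepoes.
Apply vowel harmony: kuggegaschepoes → kuggegaschapoas.
Nasal assimilation: no change.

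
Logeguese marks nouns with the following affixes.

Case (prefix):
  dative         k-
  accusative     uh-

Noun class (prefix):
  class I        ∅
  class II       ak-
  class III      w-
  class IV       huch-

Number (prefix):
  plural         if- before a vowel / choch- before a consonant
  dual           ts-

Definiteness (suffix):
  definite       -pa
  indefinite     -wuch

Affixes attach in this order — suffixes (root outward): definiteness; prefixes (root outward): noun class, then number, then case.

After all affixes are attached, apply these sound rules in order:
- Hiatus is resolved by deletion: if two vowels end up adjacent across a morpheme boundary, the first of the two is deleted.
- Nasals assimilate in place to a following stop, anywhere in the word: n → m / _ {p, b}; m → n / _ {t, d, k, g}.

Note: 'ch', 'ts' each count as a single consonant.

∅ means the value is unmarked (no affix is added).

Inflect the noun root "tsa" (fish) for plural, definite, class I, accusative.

uhchochtsapa

noun class = class I: zero marking, form stays tsa.
Attach number plural choch- (before consonant 'ts') → chochtsa.
Attach case accusative uh- → uhchochtsa.
Attach definiteness definite -pa → uhchochtsapa.
Vowel deletion: no change.
Nasal assimilation: no change.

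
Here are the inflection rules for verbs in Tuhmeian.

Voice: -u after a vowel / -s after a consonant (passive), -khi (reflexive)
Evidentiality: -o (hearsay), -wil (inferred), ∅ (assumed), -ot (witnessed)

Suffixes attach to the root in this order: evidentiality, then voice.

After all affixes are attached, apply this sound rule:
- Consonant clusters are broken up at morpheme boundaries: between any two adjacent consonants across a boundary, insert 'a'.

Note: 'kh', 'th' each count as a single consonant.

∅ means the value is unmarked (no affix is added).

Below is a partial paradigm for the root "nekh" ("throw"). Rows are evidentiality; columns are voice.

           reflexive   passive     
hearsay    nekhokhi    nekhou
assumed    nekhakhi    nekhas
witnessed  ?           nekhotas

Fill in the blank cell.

nekhotakhi

Attach evidentiality witnessed -ot → nekhot.
Attach voice reflexive -khi → nekhotkhi.
Apply epenthesis: nekhotkhi → nekhotakhi.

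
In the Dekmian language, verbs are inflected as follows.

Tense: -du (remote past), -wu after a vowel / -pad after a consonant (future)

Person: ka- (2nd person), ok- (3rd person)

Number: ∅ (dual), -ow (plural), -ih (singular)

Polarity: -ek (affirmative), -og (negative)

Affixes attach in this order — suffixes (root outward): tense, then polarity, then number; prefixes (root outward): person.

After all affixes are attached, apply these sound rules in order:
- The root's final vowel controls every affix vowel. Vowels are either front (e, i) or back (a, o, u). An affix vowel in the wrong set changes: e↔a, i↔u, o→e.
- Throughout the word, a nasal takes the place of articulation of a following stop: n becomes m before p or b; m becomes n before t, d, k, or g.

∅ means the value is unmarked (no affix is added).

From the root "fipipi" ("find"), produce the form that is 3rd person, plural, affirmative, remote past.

Attach tense remote past -du → fipipidu.
Attach polarity affirmative -ek → fipipiduek.
Attach number plural -ow → fipipiduekow.
Attach person 3rd person ok- → okfipipiduekow.
Apply vowel harmony: okfipipiduekow → ekfipipidiekew.
Nasal assimilation: no change.

ekfipipidiekew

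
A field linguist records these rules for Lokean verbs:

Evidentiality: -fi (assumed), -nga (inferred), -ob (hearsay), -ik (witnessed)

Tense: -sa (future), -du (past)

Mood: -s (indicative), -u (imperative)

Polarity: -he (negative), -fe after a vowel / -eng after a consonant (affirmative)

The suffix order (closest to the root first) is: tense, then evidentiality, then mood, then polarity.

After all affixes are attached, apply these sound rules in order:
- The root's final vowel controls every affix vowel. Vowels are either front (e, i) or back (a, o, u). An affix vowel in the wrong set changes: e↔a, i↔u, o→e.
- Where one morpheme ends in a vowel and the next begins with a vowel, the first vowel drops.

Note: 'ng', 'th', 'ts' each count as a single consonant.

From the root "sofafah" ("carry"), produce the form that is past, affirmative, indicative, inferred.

sofafahdungasang

Attach tense past -du → sofafahdu.
Attach evidentiality inferred -nga → sofafahdunga.
Attach mood indicative -s → sofafahdungas.
Attach polarity affirmative -eng (after consonant 's') → sofafahdungaseng.
Apply vowel harmony: sofafahdungaseng → sofafahdungasang.
Vowel deletion: no change.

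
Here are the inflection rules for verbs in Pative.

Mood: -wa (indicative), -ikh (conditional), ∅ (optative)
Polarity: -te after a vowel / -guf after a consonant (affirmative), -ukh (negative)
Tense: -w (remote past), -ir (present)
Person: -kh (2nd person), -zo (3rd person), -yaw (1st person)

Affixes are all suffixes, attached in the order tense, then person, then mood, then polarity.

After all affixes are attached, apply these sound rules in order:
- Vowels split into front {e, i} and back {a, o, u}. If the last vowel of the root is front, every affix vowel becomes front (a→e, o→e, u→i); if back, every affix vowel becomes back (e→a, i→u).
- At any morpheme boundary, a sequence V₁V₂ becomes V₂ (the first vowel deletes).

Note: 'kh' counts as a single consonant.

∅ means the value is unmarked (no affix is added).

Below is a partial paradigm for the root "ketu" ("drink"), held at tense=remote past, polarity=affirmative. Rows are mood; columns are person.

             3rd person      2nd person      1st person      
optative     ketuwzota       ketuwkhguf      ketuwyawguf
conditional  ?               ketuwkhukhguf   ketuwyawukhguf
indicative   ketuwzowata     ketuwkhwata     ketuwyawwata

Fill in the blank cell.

Attach tense remote past -w → ketuw.
Attach person 3rd person -zo → ketuwzo.
Attach mood conditional -ikh → ketuwzoikh.
Attach polarity affirmative -guf (after consonant 'kh') → ketuwzoikhguf.
Apply vowel harmony: ketuwzoikhguf → ketuwzoukhguf.
Apply vowel deletion: ketuwzoukhguf → ketuwzukhguf.

ketuwzukhguf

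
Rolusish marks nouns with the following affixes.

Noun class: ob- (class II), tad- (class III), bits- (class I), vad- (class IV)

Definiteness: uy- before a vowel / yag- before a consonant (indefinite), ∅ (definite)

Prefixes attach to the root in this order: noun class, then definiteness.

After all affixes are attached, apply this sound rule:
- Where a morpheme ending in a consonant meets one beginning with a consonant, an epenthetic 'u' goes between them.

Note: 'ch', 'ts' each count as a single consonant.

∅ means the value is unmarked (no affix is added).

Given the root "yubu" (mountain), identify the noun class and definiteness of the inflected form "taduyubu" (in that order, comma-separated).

class III, definite

Segment: tad-yubu.
noun class: tad- → class III.
definiteness: ∅ → definite.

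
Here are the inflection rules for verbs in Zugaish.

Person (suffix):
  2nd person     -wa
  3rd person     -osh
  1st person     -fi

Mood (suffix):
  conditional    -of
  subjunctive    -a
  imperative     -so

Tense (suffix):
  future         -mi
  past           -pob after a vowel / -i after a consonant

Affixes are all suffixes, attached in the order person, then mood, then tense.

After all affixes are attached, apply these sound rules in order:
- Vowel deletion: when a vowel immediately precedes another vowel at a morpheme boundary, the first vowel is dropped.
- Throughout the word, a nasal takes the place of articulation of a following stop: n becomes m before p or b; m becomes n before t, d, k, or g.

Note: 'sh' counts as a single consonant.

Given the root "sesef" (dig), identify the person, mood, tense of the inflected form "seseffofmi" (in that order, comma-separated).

1st person, conditional, future

Segment: sesef-fi-of-mi.
person: -fi → 1st person.
mood: -of → conditional.
tense: -mi → future.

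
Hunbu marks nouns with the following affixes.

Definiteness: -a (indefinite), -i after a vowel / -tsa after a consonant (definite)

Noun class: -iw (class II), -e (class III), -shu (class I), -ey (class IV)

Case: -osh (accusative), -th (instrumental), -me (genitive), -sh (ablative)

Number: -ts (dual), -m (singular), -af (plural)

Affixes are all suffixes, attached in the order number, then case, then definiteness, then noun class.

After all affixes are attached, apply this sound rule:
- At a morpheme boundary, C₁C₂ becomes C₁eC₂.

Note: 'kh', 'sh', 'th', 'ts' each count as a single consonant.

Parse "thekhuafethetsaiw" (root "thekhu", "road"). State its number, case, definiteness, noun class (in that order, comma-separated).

Segment: thekhu-af-th-tsa-iw.
number: -af → plural.
case: -th → instrumental.
definiteness: -i/tsa → definite.
noun class: -iw → class II.

plural, instrumental, definite, class II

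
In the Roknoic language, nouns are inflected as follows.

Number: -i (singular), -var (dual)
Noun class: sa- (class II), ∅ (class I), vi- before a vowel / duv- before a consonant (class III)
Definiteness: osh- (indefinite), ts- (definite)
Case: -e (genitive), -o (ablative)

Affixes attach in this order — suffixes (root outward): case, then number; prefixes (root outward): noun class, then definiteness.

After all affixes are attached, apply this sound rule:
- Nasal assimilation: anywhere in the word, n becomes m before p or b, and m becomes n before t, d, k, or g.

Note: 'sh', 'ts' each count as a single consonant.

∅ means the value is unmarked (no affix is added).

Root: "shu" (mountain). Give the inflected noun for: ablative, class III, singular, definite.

Attach noun class class III duv- (before consonant 'sh') → duvshu.
Attach case ablative -o → duvshuo.
Attach number singular -i → duvshuoi.
Attach definiteness definite ts- → tsduvshuoi.
Nasal assimilation: no change.

tsduvshuoi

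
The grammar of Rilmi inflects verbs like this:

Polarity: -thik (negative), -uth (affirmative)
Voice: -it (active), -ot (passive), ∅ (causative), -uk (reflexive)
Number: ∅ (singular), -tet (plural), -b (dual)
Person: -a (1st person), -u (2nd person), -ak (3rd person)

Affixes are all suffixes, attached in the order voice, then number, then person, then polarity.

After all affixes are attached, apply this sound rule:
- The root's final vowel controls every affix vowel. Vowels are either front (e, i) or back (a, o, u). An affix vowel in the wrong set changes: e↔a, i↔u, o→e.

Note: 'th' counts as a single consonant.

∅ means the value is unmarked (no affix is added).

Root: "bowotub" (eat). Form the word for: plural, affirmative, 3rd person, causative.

voice = causative: zero marking, form stays bowotub.
Attach number plural -tet → bowotubtet.
Attach person 3rd person -ak → bowotubtetak.
Attach polarity affirmative -uth → bowotubtetakuth.
Apply vowel harmony: bowotubtetakuth → bowotubtatakuth.

bowotubtatakuth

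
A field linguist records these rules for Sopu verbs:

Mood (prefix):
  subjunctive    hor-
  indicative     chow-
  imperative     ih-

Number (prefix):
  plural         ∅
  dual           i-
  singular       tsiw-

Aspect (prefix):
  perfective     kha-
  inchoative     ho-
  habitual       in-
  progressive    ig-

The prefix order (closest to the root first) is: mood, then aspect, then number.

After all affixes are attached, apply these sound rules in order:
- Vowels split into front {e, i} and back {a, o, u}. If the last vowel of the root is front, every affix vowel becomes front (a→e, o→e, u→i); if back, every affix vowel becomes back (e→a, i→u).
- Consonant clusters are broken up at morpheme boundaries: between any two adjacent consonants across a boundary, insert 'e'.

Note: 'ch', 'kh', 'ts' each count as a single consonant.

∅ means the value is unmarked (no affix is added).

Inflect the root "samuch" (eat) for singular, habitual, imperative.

tsuwunuhesamuch

Attach mood imperative ih- → ihsamuch.
Attach aspect habitual in- → inihsamuch.
Attach number singular tsiw- → tsiwinihsamuch.
Apply vowel harmony: tsiwinihsamuch → tsuwunuhsamuch.
Apply epenthesis: tsuwunuhsamuch → tsuwunuhesamuch.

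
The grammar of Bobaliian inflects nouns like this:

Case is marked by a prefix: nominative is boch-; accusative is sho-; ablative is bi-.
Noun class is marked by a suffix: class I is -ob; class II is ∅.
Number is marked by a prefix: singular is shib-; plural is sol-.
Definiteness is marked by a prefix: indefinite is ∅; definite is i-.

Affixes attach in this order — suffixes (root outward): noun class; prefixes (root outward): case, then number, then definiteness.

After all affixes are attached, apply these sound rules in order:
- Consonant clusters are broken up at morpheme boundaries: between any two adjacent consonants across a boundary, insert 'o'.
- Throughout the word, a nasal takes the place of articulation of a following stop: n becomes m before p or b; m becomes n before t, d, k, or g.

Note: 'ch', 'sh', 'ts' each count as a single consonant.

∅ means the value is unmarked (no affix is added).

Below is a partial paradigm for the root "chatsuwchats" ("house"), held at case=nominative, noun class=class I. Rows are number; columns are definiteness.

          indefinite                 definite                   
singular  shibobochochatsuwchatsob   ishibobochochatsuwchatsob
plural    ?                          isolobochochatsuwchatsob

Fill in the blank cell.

solobochochatsuwchatsob

Attach case nominative boch- → bochchatsuwchats.
Attach number plural sol- → solbochchatsuwchats.
Attach noun class class I -ob → solbochchatsuwchatsob.
definiteness = indefinite: zero marking, form stays solbochchatsuwchatsob.
Apply epenthesis: solbochchatsuwchatsob → solobochochatsuwchatsob.
Nasal assimilation: no change.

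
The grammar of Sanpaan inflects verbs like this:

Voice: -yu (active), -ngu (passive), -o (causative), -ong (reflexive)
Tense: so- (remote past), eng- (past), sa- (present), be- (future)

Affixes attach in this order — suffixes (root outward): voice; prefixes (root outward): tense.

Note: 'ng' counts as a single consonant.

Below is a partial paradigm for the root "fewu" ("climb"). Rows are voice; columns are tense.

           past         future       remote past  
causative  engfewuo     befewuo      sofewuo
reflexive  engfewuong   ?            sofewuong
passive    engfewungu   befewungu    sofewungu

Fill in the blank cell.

befewuong

Attach voice reflexive -ong → fewuong.
Attach tense future be- → befewuong.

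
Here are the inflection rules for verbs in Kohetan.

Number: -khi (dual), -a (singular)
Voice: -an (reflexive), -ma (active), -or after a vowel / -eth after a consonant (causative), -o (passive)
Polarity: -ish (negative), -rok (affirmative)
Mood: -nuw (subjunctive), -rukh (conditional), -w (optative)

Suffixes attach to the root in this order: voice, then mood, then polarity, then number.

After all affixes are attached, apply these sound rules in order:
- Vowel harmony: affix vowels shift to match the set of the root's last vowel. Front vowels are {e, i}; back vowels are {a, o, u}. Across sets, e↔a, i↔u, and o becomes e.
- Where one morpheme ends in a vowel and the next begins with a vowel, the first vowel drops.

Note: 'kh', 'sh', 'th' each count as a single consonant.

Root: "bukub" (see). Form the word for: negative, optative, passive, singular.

Attach voice passive -o → bukubo.
Attach mood optative -w → bukubow.
Attach polarity negative -ish → bukubowish.
Attach number singular -a → bukubowisha.
Apply vowel harmony: bukubowisha → bukubowusha.
Vowel deletion: no change.

bukubowusha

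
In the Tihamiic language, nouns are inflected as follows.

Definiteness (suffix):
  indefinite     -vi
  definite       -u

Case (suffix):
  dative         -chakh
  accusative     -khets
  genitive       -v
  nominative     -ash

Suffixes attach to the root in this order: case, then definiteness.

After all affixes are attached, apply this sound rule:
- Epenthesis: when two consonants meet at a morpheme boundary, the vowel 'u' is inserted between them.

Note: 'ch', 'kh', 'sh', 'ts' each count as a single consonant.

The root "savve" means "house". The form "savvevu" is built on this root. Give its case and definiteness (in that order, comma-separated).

Segment: savve-v-u.
case: -v → genitive.
definiteness: -u → definite.

genitive, definite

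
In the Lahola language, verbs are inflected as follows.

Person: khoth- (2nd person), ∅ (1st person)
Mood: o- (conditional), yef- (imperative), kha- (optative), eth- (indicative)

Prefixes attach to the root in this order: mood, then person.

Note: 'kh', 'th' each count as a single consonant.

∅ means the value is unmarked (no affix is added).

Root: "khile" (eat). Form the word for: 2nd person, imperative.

khothyefkhile

Attach mood imperative yef- → yefkhile.
Attach person 2nd person khoth- → khothyefkhile.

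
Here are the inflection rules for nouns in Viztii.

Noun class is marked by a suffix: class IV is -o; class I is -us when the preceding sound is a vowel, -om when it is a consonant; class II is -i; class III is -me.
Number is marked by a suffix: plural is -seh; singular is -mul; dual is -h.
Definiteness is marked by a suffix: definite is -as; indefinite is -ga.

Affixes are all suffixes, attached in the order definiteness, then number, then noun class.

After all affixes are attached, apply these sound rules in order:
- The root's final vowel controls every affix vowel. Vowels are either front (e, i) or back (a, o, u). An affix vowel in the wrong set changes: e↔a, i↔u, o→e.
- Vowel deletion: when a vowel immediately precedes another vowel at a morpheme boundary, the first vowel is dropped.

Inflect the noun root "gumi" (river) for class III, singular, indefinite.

gumigemilme

Attach definiteness indefinite -ga → gumiga.
Attach number singular -mul → gumigamul.
Attach noun class class III -me → gumigamulme.
Apply vowel harmony: gumigamulme → gumigemilme.
Vowel deletion: no change.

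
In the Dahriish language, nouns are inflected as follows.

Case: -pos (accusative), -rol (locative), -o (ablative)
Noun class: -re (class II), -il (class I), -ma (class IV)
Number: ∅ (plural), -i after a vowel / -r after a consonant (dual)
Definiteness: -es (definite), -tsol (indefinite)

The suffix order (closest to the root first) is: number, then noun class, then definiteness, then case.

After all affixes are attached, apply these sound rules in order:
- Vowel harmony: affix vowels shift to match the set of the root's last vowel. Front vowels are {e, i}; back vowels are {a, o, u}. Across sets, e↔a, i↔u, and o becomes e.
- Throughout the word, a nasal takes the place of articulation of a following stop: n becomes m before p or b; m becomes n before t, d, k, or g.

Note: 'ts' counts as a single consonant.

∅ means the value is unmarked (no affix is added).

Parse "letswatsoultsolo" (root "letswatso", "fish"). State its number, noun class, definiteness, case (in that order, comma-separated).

Segment: letswatso-il-tsol-o.
number: ∅ → plural.
noun class: -il → class I.
definiteness: -tsol → indefinite.
case: -o → ablative.

plural, class I, indefinite, ablative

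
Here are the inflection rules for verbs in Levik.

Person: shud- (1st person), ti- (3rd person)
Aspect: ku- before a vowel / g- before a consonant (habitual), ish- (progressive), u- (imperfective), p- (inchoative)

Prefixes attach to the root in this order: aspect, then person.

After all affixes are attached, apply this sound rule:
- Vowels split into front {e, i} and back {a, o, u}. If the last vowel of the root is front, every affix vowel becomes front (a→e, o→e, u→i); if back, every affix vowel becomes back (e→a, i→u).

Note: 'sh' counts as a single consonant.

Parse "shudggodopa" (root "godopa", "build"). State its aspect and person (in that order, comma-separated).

habitual, 1st person

Segment: shud-g-godopa.
aspect: ku/g- → habitual.
person: shud- → 1st person.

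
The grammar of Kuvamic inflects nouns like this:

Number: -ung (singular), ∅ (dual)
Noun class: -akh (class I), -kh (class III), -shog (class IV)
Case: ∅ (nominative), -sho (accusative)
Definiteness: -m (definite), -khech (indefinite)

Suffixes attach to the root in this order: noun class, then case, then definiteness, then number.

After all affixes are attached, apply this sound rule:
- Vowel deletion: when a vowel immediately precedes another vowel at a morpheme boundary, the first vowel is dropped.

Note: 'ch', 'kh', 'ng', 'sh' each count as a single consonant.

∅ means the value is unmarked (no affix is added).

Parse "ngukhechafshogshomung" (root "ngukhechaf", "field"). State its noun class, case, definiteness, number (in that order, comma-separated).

Segment: ngukhechaf-shog-sho-m-ung.
noun class: -shog → class IV.
case: -sho → accusative.
definiteness: -m → definite.
number: -ung → singular.

class IV, accusative, definite, singular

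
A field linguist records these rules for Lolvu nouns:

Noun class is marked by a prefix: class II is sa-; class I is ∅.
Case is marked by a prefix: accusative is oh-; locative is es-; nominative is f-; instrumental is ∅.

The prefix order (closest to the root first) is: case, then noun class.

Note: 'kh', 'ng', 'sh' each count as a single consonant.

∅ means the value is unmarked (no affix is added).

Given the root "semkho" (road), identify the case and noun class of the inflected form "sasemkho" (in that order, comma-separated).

Segment: sa-semkho.
case: ∅ → instrumental.
noun class: sa- → class II.

instrumental, class II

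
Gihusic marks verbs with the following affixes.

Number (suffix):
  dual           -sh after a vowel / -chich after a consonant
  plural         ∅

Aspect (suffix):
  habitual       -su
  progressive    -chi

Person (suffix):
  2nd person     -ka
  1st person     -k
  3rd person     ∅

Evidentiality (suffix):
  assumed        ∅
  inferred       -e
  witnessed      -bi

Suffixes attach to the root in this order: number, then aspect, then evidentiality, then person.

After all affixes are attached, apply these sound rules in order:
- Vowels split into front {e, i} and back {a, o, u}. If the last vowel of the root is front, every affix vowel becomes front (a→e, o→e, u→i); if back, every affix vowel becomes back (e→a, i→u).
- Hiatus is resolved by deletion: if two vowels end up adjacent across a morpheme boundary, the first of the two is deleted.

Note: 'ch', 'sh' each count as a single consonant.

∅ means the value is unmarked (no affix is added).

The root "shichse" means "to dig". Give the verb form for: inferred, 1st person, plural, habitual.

shichsesek

number = plural: zero marking, form stays shichse.
Attach aspect habitual -su → shichsesu.
Attach evidentiality inferred -e → shichsesue.
Attach person 1st person -k → shichsesuek.
Apply vowel harmony: shichsesuek → shichsesiek.
Apply vowel deletion: shichsesiek → shichsesek.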